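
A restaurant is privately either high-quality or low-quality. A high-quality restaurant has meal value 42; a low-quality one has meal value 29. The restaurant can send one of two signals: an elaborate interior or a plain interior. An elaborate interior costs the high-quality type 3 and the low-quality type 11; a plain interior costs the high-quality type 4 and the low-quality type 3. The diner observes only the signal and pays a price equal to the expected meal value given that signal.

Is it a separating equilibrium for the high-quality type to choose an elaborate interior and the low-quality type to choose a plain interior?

If types separate, elaborate interior earns payment 42 and plain interior earns 29.
High-quality: elaborate interior gives 42 − 3 = 39; plain interior gives 29 − 4 = 25. No deviation. ✓
Low-quality: plain interior gives 29 − 3 = 26; elaborate interior gives 42 − 11 = 31. Would deviate. ✗

No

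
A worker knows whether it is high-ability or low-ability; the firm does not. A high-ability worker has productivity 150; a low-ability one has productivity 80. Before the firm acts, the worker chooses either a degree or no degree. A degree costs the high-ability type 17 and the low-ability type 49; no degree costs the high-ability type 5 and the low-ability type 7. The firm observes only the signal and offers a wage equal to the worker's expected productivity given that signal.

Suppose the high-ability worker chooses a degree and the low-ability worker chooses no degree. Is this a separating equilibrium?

If types separate, degree earns payment 150 and no degree earns 80.
High-ability: degree gives 150 − 17 = 133; no degree gives 80 − 5 = 75. No deviation. ✓
Low-ability: no degree gives 80 − 7 = 73; degree gives 150 − 49 = 101. Would deviate. ✗

No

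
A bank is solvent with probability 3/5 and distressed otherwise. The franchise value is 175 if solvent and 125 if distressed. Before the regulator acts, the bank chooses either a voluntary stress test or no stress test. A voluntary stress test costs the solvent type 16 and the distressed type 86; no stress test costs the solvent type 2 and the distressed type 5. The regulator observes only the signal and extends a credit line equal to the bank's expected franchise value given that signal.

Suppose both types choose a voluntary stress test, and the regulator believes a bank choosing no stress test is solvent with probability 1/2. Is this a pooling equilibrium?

No

At the pooled signal (stress test) the regulator holds the prior 3/5 and pays 3/5·175 + 2/5·125 = 155. Off-path (no stress test) belief 1/2 gives 1/2·175 + 1/2·125 = 150.
Solvent: stress test gives 155 − 16 = 139; no stress test gives 150 − 2 = 148. Deviates. ✗
Distressed: stress test gives 155 − 86 = 69; no stress test gives 150 − 5 = 145. Deviates. ✗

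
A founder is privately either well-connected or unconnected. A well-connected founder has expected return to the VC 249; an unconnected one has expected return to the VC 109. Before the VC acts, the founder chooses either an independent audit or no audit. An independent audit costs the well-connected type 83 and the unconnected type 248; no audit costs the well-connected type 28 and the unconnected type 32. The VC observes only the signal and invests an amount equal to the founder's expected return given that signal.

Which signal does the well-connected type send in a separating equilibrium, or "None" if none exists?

audit

Try well-connected → audit, unconnected → no audit:
  If types separate, audit earns payment 249 and no audit earns 109.
  Well-connected: audit gives 249 − 83 = 166; no audit gives 109 − 28 = 81. No deviation. ✓
  Unconnected: no audit gives 109 − 32 = 77; audit gives 249 − 248 = 1. No deviation. ✓
Both hold — the well-connected type sends audit.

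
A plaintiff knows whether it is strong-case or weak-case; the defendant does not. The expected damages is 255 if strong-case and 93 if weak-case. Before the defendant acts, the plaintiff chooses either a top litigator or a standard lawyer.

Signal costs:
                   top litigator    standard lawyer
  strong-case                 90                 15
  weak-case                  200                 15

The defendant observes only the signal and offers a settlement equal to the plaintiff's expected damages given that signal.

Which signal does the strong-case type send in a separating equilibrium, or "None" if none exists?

top litigator

Try strong-case → top litigator, weak-case → standard lawyer:
  If types separate, top litigator earns payment 255 and standard lawyer earns 93.
  Strong-case: top litigator gives 255 − 90 = 165; standard lawyer gives 93 − 15 = 78. No deviation. ✓
  Weak-case: standard lawyer gives 93 − 15 = 78; top litigator gives 255 − 200 = 55. No deviation. ✓
Both hold — the strong-case type sends top litigator.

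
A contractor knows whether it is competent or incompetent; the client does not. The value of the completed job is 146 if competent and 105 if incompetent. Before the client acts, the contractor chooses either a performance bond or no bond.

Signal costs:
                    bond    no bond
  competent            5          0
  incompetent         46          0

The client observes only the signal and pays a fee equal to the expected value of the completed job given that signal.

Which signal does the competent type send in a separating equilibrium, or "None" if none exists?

bond

Try competent → bond, incompetent → no bond:
  If types separate, bond earns payment 146 and no bond earns 105.
  Competent: bond gives 146 − 5 = 141; no bond gives 105 − 0 = 105. No deviation. ✓
  Incompetent: no bond gives 105 − 0 = 105; bond gives 146 − 46 = 100. No deviation. ✓
Both hold — the competent type sends bond.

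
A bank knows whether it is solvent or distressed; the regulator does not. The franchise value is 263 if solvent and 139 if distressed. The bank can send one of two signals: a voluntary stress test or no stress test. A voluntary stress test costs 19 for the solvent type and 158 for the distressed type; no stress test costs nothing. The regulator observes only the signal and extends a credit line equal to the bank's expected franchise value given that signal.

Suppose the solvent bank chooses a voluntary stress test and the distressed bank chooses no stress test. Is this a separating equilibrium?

Yes

If types separate, stress test earns payment 263 and no stress test earns 139.
Solvent: stress test gives 263 − 19 = 244; no stress test gives 139 − 0 = 139. No deviation. ✓
Distressed: no stress test gives 139 − 0 = 139; stress test gives 263 − 158 = 105. No deviation. ✓
Both incentive constraints hold.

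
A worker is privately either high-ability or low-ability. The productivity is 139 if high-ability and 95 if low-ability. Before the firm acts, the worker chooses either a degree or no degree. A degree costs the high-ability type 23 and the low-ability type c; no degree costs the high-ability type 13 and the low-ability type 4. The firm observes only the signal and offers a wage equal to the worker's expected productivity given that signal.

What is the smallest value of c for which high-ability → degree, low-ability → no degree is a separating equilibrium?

48

Under separation: degree → high-ability (pays 139); no degree → low-ability (pays 95).
High-ability: 139 − 23 = 116 ≥ 95 − 13 = 82. Holds regardless of c. ✓
Low-ability: 95 − 4 ≥ 139 − c, so c ≥ 139 − 91 = 48.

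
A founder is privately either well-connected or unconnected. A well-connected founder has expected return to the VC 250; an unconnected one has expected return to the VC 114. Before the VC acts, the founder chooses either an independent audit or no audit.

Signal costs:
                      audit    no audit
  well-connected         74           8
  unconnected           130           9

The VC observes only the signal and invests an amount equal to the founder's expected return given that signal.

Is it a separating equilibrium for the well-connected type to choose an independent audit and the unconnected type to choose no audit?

No

If types separate, audit earns payment 250 and no audit earns 114.
Well-connected: audit gives 250 − 74 = 176; no audit gives 114 − 8 = 106. No deviation. ✓
Unconnected: no audit gives 114 − 9 = 105; audit gives 250 − 130 = 120. Would deviate. ✗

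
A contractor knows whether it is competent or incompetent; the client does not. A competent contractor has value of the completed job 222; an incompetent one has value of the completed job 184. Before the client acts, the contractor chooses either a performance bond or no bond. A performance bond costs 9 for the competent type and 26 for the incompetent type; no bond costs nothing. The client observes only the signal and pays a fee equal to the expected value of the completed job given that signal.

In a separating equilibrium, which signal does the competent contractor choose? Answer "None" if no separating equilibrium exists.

None

Try competent → bond, incompetent → no bond:
  Under separation the client infers type exactly: bond → competent (pays 222), no bond → incompetent (pays 184).
  Competent: bond gives 222 − 9 = 213; no bond gives 184 − 0 = 184. No deviation. ✓
  Incompetent: no bond gives 184 − 0 = 184; bond gives 222 − 26 = 196. Would deviate. ✗
Try competent → no bond, incompetent → bond:
  Under separation the client infers type exactly: no bond → competent (pays 222), bond → incompetent (pays 184).
  Competent: no bond gives 222 − 0 = 222; bond gives 184 − 9 = 175. No deviation. ✓
  Incompetent: bond gives 184 − 26 = 158; no bond gives 222 − 0 = 222. Would deviate. ✗
Neither assignment is incentive-compatible.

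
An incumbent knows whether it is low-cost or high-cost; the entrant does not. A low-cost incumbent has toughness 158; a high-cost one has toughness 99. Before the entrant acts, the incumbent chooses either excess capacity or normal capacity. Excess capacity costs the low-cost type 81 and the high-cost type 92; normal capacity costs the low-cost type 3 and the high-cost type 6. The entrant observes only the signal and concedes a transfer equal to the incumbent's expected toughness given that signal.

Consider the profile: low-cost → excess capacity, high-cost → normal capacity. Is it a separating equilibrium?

Under separation the entrant infers type exactly: excess capacity → low-cost (pays 158), normal capacity → high-cost (pays 99).
Low-cost: excess capacity gives 158 − 81 = 77; normal capacity gives 99 − 3 = 96. Would deviate. ✗
High-cost: normal capacity gives 99 − 6 = 93; excess capacity gives 158 − 92 = 66. No deviation. ✓

No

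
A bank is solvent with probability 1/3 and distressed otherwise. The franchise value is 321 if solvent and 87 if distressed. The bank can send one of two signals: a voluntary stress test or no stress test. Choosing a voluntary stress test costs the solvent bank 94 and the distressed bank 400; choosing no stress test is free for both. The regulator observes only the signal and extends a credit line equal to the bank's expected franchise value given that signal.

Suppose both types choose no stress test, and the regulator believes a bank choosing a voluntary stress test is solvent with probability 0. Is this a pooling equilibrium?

On the equilibrium path (no stress test) the regulator holds the prior 1/3 and pays 1/3·321 + 2/3·87 = 165. Off-path (stress test) belief 0 gives 0·321 + 1·87 = 87.
Solvent: no stress test gives 165 − 0 = 165; stress test gives 87 − 94 = -7. Stays. ✓
Distressed: no stress test gives 165 − 0 = 165; stress test gives 87 − 400 = -313. Stays. ✓
Beliefs are Bayes-consistent on-path and both types best-respond.

Yes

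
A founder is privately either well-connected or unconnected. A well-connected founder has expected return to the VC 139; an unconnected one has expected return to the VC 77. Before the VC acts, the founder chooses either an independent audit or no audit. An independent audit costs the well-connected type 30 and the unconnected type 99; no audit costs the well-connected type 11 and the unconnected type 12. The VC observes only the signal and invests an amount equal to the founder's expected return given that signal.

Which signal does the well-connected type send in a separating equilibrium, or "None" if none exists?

audit

Try well-connected → audit, unconnected → no audit:
  Under separation the VC infers type exactly: audit → well-connected (pays 139), no audit → unconnected (pays 77).
  Well-connected: audit gives 139 − 30 = 109; no audit gives 77 − 11 = 66. No deviation. ✓
  Unconnected: no audit gives 77 − 12 = 65; audit gives 139 − 99 = 40. No deviation. ✓
Both hold — the well-connected type sends audit.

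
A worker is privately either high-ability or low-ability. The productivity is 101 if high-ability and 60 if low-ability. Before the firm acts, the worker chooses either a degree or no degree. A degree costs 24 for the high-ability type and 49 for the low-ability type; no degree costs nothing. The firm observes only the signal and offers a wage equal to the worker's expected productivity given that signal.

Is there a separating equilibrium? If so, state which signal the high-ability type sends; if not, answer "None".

Try high-ability → degree, low-ability → no degree:
  Under separation the firm infers type exactly: degree → high-ability (pays 101), no degree → low-ability (pays 60).
  High-ability: degree gives 101 − 24 = 77; no degree gives 60 − 0 = 60. No deviation. ✓
  Low-ability: no degree gives 60 − 0 = 60; degree gives 101 − 49 = 52. No deviation. ✓
Both hold — the high-ability type sends degree.

degree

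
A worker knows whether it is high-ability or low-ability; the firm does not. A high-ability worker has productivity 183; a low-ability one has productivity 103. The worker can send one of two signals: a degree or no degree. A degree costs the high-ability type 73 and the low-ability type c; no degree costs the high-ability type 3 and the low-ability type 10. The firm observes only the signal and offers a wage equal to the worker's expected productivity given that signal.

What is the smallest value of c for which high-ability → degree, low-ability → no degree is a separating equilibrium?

Under separation: degree → high-ability (pays 183); no degree → low-ability (pays 103).
High-ability: 183 − 73 = 110 ≥ 103 − 3 = 100. Holds regardless of c. ✓
Low-ability: 103 − 10 ≥ 183 − c, so c ≥ 183 − 93 = 90.

90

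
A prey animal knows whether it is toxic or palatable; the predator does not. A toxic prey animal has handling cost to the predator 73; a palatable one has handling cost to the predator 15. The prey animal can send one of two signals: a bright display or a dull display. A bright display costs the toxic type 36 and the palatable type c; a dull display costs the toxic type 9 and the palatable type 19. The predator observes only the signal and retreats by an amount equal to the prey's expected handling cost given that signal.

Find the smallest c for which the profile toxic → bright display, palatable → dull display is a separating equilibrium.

Under separation: bright display → toxic (pays 73); dull display → palatable (pays 15).
Toxic: 73 − 36 = 37 ≥ 15 − 9 = 6. Holds regardless of c. ✓
Palatable: 15 − 19 ≥ 73 − c, so c ≥ 73 − -4 = 77.

77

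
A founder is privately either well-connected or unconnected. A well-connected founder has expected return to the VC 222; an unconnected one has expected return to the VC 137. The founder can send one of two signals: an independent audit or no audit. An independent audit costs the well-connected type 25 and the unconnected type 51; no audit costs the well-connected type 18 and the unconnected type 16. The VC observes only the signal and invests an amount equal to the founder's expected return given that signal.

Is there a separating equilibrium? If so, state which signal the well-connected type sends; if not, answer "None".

None

Try well-connected → audit, unconnected → no audit:
  Under separation the VC infers type exactly: audit → well-connected (pays 222), no audit → unconnected (pays 137).
  Well-connected: audit gives 222 − 25 = 197; no audit gives 137 − 18 = 119. No deviation. ✓
  Unconnected: no audit gives 137 − 16 = 121; audit gives 222 − 51 = 171. Would deviate. ✗
Try well-connected → no audit, unconnected → audit:
  Under separation the VC infers type exactly: no audit → well-connected (pays 222), audit → unconnected (pays 137).
  Well-connected: no audit gives 222 − 18 = 204; audit gives 137 − 25 = 112. No deviation. ✓
  Unconnected: audit gives 137 − 51 = 86; no audit gives 222 − 16 = 206. Would deviate. ✗
Neither assignment is incentive-compatible.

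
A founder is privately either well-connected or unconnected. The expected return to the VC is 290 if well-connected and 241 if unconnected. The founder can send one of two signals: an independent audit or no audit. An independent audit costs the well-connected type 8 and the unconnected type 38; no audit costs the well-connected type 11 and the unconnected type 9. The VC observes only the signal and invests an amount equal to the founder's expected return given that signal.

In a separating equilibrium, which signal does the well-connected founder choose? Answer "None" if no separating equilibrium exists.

None

Try well-connected → audit, unconnected → no audit:
  If types separate, audit earns payment 290 and no audit earns 241.
  Well-connected: audit gives 290 − 8 = 282; no audit gives 241 − 11 = 230. No deviation. ✓
  Unconnected: no audit gives 241 − 9 = 232; audit gives 290 − 38 = 252. Would deviate. ✗
Try well-connected → no audit, unconnected → audit:
  If types separate, no audit earns payment 290 and audit earns 241.
  Well-connected: no audit gives 290 − 11 = 279; audit gives 241 − 8 = 233. No deviation. ✓
  Unconnected: audit gives 241 − 38 = 203; no audit gives 290 − 9 = 281. Would deviate. ✗
Neither assignment is incentive-compatible.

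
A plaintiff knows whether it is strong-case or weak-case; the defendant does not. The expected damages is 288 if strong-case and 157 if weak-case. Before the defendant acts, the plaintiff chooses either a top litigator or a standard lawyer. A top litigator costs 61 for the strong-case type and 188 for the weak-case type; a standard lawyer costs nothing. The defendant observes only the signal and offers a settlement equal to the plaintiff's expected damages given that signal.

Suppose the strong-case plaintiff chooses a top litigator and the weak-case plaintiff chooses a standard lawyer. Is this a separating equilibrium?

Yes

If types separate, top litigator earns payment 288 and standard lawyer earns 157.
Strong-case: top litigator gives 288 − 61 = 227; standard lawyer gives 157 − 0 = 157. No deviation. ✓
Weak-case: standard lawyer gives 157 − 0 = 157; top litigator gives 288 − 188 = 100. No deviation. ✓
Neither type gains from mimicking the other.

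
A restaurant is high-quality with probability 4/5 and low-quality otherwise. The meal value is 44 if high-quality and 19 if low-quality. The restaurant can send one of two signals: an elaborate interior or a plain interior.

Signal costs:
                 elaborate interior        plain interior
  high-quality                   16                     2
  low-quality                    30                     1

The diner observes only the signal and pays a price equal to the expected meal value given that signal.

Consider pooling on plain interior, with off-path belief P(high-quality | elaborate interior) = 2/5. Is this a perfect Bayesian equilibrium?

Yes

At the pooled signal (plain interior) the diner holds the prior 4/5 and pays 4/5·44 + 1/5·19 = 39. Off-path (elaborate interior) belief 2/5 gives 2/5·44 + 3/5·19 = 29.
High-quality: plain interior gives 39 − 2 = 37; elaborate interior gives 29 − 16 = 13. Stays. ✓
Low-quality: plain interior gives 39 − 1 = 38; elaborate interior gives 29 − 30 = -1. Stays. ✓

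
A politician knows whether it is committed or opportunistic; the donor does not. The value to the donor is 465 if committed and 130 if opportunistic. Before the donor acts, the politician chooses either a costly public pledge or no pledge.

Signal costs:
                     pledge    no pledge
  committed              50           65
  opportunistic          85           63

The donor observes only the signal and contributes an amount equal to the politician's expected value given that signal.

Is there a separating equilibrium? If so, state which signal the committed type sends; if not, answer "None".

Try committed → pledge, opportunistic → no pledge:
  If types separate, pledge earns payment 465 and no pledge earns 130.
  Committed: pledge gives 465 − 50 = 415; no pledge gives 130 − 65 = 65. No deviation. ✓
  Opportunistic: no pledge gives 130 − 63 = 67; pledge gives 465 − 85 = 380. Would deviate. ✗
Try committed → no pledge, opportunistic → pledge:
  If types separate, no pledge earns payment 465 and pledge earns 130.
  Committed: no pledge gives 465 − 65 = 400; pledge gives 130 − 50 = 80. No deviation. ✓
  Opportunistic: pledge gives 130 − 85 = 45; no pledge gives 465 − 63 = 402. Would deviate. ✗
Neither assignment is incentive-compatible.

None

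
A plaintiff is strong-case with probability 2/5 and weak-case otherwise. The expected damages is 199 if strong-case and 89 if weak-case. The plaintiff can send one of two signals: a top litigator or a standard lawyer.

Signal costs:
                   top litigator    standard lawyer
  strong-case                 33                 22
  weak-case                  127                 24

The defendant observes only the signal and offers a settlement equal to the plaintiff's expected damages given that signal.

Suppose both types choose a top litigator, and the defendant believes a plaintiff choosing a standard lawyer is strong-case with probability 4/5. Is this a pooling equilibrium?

No

At the pooled signal (top litigator) the defendant holds the prior 2/5 and pays 2/5·199 + 3/5·89 = 133. Off-path (standard lawyer) belief 4/5 gives 4/5·199 + 1/5·89 = 177.
Strong-case: top litigator gives 133 − 33 = 100; standard lawyer gives 177 − 22 = 155. Deviates. ✗
Weak-case: top litigator gives 133 − 127 = 6; standard lawyer gives 177 − 24 = 153. Deviates. ✗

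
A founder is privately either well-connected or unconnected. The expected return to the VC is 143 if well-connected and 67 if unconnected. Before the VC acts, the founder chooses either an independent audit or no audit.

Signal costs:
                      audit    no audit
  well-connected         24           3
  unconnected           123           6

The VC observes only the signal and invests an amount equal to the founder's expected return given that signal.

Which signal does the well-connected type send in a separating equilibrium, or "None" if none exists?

Try well-connected → audit, unconnected → no audit:
  Under separation the VC infers type exactly: audit → well-connected (pays 143), no audit → unconnected (pays 67).
  Well-connected: audit gives 143 − 24 = 119; no audit gives 67 − 3 = 64. No deviation. ✓
  Unconnected: no audit gives 67 − 6 = 61; audit gives 143 − 123 = 20. No deviation. ✓
Both hold — the well-connected type sends audit.

audit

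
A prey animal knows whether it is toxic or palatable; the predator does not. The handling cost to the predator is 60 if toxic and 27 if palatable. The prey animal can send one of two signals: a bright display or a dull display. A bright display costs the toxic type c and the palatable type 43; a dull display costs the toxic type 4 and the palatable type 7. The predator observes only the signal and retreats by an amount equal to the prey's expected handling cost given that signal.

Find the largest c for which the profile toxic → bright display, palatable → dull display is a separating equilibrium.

Under separation: bright display → toxic (pays 60); dull display → palatable (pays 27).
Palatable: 27 − 7 = 20 ≥ 60 − 43 = 17. Holds regardless of c. ✓
Toxic: 60 − c ≥ 27 − 4, so c ≤ 60 − 23 = 37.

37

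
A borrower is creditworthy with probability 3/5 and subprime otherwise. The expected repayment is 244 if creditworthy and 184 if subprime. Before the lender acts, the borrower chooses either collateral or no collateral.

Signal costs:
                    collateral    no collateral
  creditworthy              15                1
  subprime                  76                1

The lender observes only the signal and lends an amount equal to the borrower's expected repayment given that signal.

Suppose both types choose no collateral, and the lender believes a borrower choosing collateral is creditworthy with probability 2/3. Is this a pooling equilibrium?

Yes

At the pooled signal (no collateral) the lender holds the prior 3/5 and pays 3/5·244 + 2/5·184 = 220. Off-path (collateral) belief 2/3 gives 2/3·244 + 1/3·184 = 224.
Creditworthy: no collateral gives 220 − 1 = 219; collateral gives 224 − 15 = 209. Stays. ✓
Subprime: no collateral gives 220 − 1 = 219; collateral gives 224 − 76 = 148. Stays. ✓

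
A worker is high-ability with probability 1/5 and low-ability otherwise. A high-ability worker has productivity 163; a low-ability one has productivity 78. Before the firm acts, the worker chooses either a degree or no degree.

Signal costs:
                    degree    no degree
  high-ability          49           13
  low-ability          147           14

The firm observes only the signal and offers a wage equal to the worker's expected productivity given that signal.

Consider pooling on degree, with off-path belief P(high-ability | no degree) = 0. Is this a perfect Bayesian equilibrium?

No

On the equilibrium path (degree) the firm holds the prior 1/5 and pays 1/5·163 + 4/5·78 = 95. Off-path (no degree) belief 0 gives 0·163 + 1·78 = 78.
High-ability: degree gives 95 − 49 = 46; no degree gives 78 − 13 = 65. Deviates. ✗
Low-ability: degree gives 95 − 147 = -52; no degree gives 78 − 14 = 64. Deviates. ✗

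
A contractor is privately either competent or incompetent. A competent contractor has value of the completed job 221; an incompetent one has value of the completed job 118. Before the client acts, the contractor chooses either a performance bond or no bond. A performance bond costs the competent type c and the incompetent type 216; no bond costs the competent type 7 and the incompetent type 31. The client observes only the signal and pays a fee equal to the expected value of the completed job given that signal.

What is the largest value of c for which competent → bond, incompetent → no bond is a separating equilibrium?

110

Under separation: bond → competent (pays 221); no bond → incompetent (pays 118).
Incompetent: 118 − 31 = 87 ≥ 221 − 216 = 5. Holds regardless of c. ✓
Competent: 221 − c ≥ 118 − 7, so c ≤ 221 − 111 = 110.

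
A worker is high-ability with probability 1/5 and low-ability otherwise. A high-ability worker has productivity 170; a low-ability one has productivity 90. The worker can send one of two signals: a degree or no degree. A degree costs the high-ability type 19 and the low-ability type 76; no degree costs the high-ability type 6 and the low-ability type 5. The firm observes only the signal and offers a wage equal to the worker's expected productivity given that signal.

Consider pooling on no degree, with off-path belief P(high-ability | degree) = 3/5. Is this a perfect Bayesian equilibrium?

On the equilibrium path (no degree) the firm holds the prior 1/5 and pays 1/5·170 + 4/5·90 = 106. Off-path (degree) belief 3/5 gives 3/5·170 + 2/5·90 = 138.
High-ability: no degree gives 106 − 6 = 100; degree gives 138 − 19 = 119. Deviates. ✗
Low-ability: no degree gives 106 − 5 = 101; degree gives 138 − 76 = 62. Stays. ✓

No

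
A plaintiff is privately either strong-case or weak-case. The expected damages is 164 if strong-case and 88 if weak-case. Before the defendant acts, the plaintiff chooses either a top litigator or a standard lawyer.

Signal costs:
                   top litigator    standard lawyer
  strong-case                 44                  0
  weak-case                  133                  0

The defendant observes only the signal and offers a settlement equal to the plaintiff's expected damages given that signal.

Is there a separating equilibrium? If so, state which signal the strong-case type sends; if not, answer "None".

top litigator

Try strong-case → top litigator, weak-case → standard lawyer:
  If types separate, top litigator earns payment 164 and standard lawyer earns 88.
  Strong-case: top litigator gives 164 − 44 = 120; standard lawyer gives 88 − 0 = 88. No deviation. ✓
  Weak-case: standard lawyer gives 88 − 0 = 88; top litigator gives 164 − 133 = 31. No deviation. ✓
Both hold — the strong-case type sends top litigator.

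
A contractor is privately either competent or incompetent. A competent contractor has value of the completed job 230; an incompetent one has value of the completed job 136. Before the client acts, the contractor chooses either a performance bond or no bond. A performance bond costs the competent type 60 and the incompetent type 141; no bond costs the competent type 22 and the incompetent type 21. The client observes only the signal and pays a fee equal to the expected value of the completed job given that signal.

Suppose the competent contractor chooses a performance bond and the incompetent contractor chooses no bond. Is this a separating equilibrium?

Yes

If types separate, bond earns payment 230 and no bond earns 136.
Competent: bond gives 230 − 60 = 170; no bond gives 136 − 22 = 114. No deviation. ✓
Incompetent: no bond gives 136 − 21 = 115; bond gives 230 − 141 = 89. No deviation. ✓
Both incentive constraints hold.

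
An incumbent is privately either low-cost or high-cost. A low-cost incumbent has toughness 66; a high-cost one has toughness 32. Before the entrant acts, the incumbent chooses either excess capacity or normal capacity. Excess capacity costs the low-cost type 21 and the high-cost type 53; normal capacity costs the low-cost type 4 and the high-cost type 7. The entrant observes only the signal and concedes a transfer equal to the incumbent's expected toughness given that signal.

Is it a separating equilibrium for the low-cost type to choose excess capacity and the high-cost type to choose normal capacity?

If types separate, excess capacity earns payment 66 and normal capacity earns 32.
Low-cost: excess capacity gives 66 − 21 = 45; normal capacity gives 32 − 4 = 28. No deviation. ✓
High-cost: normal capacity gives 32 − 7 = 25; excess capacity gives 66 − 53 = 13. No deviation. ✓
Both incentive constraints hold.

Yes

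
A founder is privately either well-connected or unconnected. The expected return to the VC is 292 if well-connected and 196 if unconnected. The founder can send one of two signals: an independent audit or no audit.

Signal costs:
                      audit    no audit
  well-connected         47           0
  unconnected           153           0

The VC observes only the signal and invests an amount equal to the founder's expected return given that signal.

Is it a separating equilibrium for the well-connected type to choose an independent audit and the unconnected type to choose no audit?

Yes

If types separate, audit earns payment 292 and no audit earns 196.
Well-connected: audit gives 292 − 47 = 245; no audit gives 196 − 0 = 196. No deviation. ✓
Unconnected: no audit gives 196 − 0 = 196; audit gives 292 − 153 = 139. No deviation. ✓
Both incentive constraints hold.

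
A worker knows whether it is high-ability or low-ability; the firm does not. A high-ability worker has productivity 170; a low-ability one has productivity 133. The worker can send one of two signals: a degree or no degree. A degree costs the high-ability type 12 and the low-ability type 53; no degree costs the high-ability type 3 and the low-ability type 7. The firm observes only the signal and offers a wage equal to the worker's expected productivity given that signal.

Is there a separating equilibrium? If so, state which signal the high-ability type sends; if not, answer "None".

Try high-ability → degree, low-ability → no degree:
  If types separate, degree earns payment 170 and no degree earns 133.
  High-ability: degree gives 170 − 12 = 158; no degree gives 133 − 3 = 130. No deviation. ✓
  Low-ability: no degree gives 133 − 7 = 126; degree gives 170 − 53 = 117. No deviation. ✓
Both hold — the high-ability type sends degree.

degree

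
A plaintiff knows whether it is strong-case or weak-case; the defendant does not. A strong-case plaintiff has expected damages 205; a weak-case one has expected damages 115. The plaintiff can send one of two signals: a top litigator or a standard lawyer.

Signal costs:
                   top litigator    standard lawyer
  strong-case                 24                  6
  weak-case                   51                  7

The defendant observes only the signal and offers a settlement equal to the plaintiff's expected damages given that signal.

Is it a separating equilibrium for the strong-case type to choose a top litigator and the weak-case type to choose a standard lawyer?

Under separation the defendant infers type exactly: top litigator → strong-case (pays 205), standard lawyer → weak-case (pays 115).
Strong-case: top litigator gives 205 − 24 = 181; standard lawyer gives 115 − 6 = 109. No deviation. ✓
Weak-case: standard lawyer gives 115 − 7 = 108; top litigator gives 205 − 51 = 154. Would deviate. ✗

No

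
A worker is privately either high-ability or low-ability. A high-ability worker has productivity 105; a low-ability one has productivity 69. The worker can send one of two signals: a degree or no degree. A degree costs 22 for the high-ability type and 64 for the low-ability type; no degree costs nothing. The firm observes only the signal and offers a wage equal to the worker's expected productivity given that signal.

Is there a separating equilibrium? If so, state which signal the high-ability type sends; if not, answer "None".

degree

Try high-ability → degree, low-ability → no degree:
  If types separate, degree earns payment 105 and no degree earns 69.
  High-ability: degree gives 105 − 22 = 83; no degree gives 69 − 0 = 69. No deviation. ✓
  Low-ability: no degree gives 69 − 0 = 69; degree gives 105 − 64 = 41. No deviation. ✓
Both hold — the high-ability type sends degree.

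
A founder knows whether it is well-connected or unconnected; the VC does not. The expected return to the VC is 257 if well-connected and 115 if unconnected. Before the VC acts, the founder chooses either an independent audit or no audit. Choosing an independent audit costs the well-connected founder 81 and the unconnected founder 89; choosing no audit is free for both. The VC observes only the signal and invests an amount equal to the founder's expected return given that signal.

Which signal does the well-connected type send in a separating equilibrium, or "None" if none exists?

None

Try well-connected → audit, unconnected → no audit:
  Under separation the VC infers type exactly: audit → well-connected (pays 257), no audit → unconnected (pays 115).
  Well-connected: audit gives 257 − 81 = 176; no audit gives 115 − 0 = 115. No deviation. ✓
  Unconnected: no audit gives 115 − 0 = 115; audit gives 257 − 89 = 168. Would deviate. ✗
Try well-connected → no audit, unconnected → audit:
  Under separation the VC infers type exactly: no audit → well-connected (pays 257), audit → unconnected (pays 115).
  Well-connected: no audit gives 257 − 0 = 257; audit gives 115 − 81 = 34. No deviation. ✓
  Unconnected: audit gives 115 − 89 = 26; no audit gives 257 − 0 = 257. Would deviate. ✗
Neither assignment is incentive-compatible.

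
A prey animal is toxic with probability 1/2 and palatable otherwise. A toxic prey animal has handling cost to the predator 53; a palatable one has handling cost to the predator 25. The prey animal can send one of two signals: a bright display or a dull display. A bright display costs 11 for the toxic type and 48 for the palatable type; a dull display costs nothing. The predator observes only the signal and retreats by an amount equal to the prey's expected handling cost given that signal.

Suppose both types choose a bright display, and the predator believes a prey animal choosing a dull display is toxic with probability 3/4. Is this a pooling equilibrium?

No

At the pooled signal (bright display) the predator holds the prior 1/2 and pays 1/2·53 + 1/2·25 = 39. Off-path (dull display) belief 3/4 gives 3/4·53 + 1/4·25 = 46.
Toxic: bright display gives 39 − 11 = 28; dull display gives 46 − 0 = 46. Deviates. ✗
Palatable: bright display gives 39 − 48 = -9; dull display gives 46 − 0 = 46. Deviates. ✗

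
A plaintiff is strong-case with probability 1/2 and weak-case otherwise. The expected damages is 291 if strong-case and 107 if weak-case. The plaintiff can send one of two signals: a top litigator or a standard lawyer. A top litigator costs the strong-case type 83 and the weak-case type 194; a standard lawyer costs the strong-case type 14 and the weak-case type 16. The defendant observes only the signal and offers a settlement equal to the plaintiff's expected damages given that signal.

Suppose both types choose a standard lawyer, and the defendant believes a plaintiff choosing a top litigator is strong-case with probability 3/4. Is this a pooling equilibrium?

At the pooled signal (standard lawyer) the defendant holds the prior 1/2 and pays 1/2·291 + 1/2·107 = 199. Off-path (top litigator) belief 3/4 gives 3/4·291 + 1/4·107 = 245.
Strong-case: standard lawyer gives 199 − 14 = 185; top litigator gives 245 − 83 = 162. Stays. ✓
Weak-case: standard lawyer gives 199 − 16 = 183; top litigator gives 245 − 194 = 51. Stays. ✓

Yes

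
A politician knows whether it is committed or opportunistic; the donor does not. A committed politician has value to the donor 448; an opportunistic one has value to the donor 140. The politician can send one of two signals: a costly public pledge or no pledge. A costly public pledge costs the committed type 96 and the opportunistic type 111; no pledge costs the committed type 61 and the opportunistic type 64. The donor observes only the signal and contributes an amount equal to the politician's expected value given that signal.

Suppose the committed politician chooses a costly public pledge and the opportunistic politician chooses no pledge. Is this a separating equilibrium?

Under separation the donor infers type exactly: pledge → committed (pays 448), no pledge → opportunistic (pays 140).
Committed: pledge gives 448 − 96 = 352; no pledge gives 140 − 61 = 79. No deviation. ✓
Opportunistic: no pledge gives 140 − 64 = 76; pledge gives 448 − 111 = 337. Would deviate. ✗

No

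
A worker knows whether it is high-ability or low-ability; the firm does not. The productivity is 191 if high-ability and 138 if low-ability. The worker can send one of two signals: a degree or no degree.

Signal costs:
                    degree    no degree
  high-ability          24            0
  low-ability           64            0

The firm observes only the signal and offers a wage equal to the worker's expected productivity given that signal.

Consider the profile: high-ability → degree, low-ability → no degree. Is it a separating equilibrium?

If types separate, degree earns payment 191 and no degree earns 138.
High-ability: degree gives 191 − 24 = 167; no degree gives 138 − 0 = 138. No deviation. ✓
Low-ability: no degree gives 138 − 0 = 138; degree gives 191 − 64 = 127. No deviation. ✓
Both incentive constraints hold.

Yes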